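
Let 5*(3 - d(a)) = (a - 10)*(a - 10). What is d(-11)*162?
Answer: -69012/5 ≈ -13802.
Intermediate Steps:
d(a) = 3 - (-10 + a)²/5 (d(a) = 3 - (a - 10)*(a - 10)/5 = 3 - (-10 + a)*(-10 + a)/5 = 3 - (-10 + a)²/5)
d(-11)*162 = (3 - (-10 - 11)²/5)*162 = (3 - ⅕*(-21)²)*162 = (3 - ⅕*441)*162 = (3 - 441/5)*162 = -426/5*162 = -69012/5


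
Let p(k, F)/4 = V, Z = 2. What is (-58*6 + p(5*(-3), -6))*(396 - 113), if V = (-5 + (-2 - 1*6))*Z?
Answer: -127916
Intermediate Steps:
V = -26 (V = (-5 + (-2 - 1*6))*2 = (-5 + (-2 - 6))*2 = (-5 - 8)*2 = -13*2 = -26)
p(k, F) = -104 (p(k, F) = 4*(-26) = -104)
(-58*6 + p(5*(-3), -6))*(396 - 113) = (-58*6 - 104)*(396 - 113) = (-348 - 104)*283 = -452*283 = -127916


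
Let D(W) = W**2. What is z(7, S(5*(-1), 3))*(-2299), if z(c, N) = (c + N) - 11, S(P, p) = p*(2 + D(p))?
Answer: -66671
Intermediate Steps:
S(P, p) = p*(2 + p**2)
z(c, N) = -11 + N + c (z(c, N) = (N + c) - 11 = -11 + N + c)
z(7, S(5*(-1), 3))*(-2299) = (-11 + 3*(2 + 3**2) + 7)*(-2299) = (-11 + 3*(2 + 9) + 7)*(-2299) = (-11 + 3*11 + 7)*(-2299) = (-11 + 33 + 7)*(-2299) = 29*(-2299) = -66671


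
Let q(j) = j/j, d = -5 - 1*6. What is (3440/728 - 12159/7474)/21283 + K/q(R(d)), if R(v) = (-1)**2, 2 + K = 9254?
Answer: 133925402969695/14475291922 ≈ 9252.0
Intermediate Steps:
K = 9252 (K = -2 + 9254 = 9252)
d = -11 (d = -5 - 6 = -11)
R(v) = 1
q(j) = 1
(3440/728 - 12159/7474)/21283 + K/q(R(d)) = (3440/728 - 12159/7474)/21283 + 9252/1 = (3440*(1/728) - 12159*1/7474)*(1/21283) + 9252*1 = (430/91 - 12159/7474)*(1/21283) + 9252 = (2107351/680134)*(1/21283) + 9252 = 2107351/14475291922 + 9252 = 133925402969695/14475291922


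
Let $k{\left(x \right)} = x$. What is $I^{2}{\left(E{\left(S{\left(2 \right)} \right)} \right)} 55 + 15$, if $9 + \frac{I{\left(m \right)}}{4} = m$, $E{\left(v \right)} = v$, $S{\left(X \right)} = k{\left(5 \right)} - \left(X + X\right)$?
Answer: $56335$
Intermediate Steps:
$S{\left(X \right)} = 5 - 2 X$ ($S{\left(X \right)} = 5 - \left(X + X\right) = 5 - 2 X$)
$I{\left(m \right)} = -36 + 4 m$
$I^{2}{\left(E{\left(S{\left(2 \right)} \right)} \right)} 55 + 15 = \left(-36 + 4 \left(5 - 4\right)\right)^{2} \cdot 55 + 15 = \left(-36 + 4 \cdot 1\right)^{2} \cdot 55 + 15 = \left(-36 + 4\right)^{2} \cdot 55 + 15 = \left(-32\right)^{2} \cdot 55 + 15 = 1024 \cdot 55 + 15 = 56320 + 15 = 56335$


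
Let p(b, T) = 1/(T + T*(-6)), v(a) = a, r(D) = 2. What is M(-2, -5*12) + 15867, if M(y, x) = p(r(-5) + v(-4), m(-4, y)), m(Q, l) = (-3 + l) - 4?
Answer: 714016/45 ≈ 15867.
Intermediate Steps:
m(Q, l) = -7 + l
p(b, T) = -1/(5*T) (p(b, T) = 1/(T - 6*T) = 1/(-5*T) = -1/(5*T))
M(y, x) = -1/(5*(-7 + y))
M(-2, -5*12) + 15867 = -1/(-35 + 5*(-2)) + 15867 = -1/(-35 - 10) + 15867 = -1/(-45) + 15867 = -1*(-1/45) + 15867 = 1/45 + 15867 = 714016/45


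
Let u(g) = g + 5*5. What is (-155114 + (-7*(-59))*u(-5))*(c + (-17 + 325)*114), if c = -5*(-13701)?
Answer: -15216570918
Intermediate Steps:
u(g) = 25 + g (u(g) = g + 25 = 25 + g)
c = 68505
(-155114 + (-7*(-59))*u(-5))*(c + (-17 + 325)*114) = (-155114 + (-7*(-59))*(25 - 5))*(68505 + (-17 + 325)*114) = (-155114 + 413*20)*(68505 + 308*114) = (-155114 + 8260)*(68505 + 35112) = -146854*103617 = -15216570918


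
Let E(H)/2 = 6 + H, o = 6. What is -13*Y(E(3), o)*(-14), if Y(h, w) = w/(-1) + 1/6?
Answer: -3185/3 ≈ -1061.7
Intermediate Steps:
E(H) = 12 + 2*H (E(H) = 2*(6 + H) = 12 + 2*H)
Y(h, w) = ⅙ - w (Y(h, w) = w*(-1) + 1*(⅙) = -w + ⅙ = ⅙ - w)
-13*Y(E(3), o)*(-14) = -13*(⅙ - 1*6)*(-14) = -13*(⅙ - 6)*(-14) = -13*(-35/6)*(-14) = (455/6)*(-14) = -3185/3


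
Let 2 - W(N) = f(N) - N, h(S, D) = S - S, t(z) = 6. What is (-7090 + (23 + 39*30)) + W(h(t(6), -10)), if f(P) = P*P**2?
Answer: -5895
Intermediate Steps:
f(P) = P**3
h(S, D) = 0
W(N) = 2 + N - N**3 (W(N) = 2 - (N**3 - N) = 2 + (N - N**3) = 2 + N - N**3)
(-7090 + (23 + 39*30)) + W(h(t(6), -10)) = (-7090 + (23 + 39*30)) + (2 + 0 - 1*0**3) = (-7090 + (23 + 1170)) + (2 + 0 - 1*0) = (-7090 + 1193) + (2 + 0 + 0) = -5897 + 2 = -5895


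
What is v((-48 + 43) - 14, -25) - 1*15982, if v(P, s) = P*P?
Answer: -15621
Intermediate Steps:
v(P, s) = P²
v((-48 + 43) - 14, -25) - 1*15982 = ((-48 + 43) - 14)² - 1*15982 = (-5 - 14)² - 15982 = (-19)² - 15982 = 361 - 15982 = -15621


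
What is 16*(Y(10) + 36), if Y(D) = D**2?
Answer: 2176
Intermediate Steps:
16*(Y(10) + 36) = 16*(10**2 + 36) = 16*(100 + 36) = 16*136 = 2176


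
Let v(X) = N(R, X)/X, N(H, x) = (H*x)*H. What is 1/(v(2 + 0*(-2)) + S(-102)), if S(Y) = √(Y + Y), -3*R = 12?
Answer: 4/115 - I*√51/230 ≈ 0.034783 - 0.03105*I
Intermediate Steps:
R = -4 (R = -⅓*12 = -4)
N(H, x) = x*H²
S(Y) = √2*√Y (S(Y) = √(2*Y) = √2*√Y)
v(X) = 16 (v(X) = (X*(-4)²)/X = (X*16)/X = (16*X)/X = 16)
1/(v(2 + 0*(-2)) + S(-102)) = 1/(16 + √2*√(-102)) = 1/(16 + √2*(I*√102)) = 1/(16 + 2*I*√51)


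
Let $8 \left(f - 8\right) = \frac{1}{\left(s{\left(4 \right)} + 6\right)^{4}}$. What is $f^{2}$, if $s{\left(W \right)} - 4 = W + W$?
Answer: $\frac{45137771956225}{705277476864} \approx 64.0$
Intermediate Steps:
$s{\left(W \right)} = 4 + 2 W$ ($s{\left(W \right)} = 4 + \left(W + W\right) = 4 + 2 W$)
$f = \frac{6718465}{839808}$ ($f = 8 + \frac{1}{8 \left(\left(4 + 2 \cdot 4\right) + 6\right)^{4}} = 8 + \frac{1}{8 \left(\left(4 + 8\right) + 6\right)^{4}} = 8 + \frac{1}{8 \left(12 + 6\right)^{4}} = 8 + \frac{1}{8 \cdot 18^{4}} = 8 + \frac{1}{8 \cdot 104976} = 8 + \frac{1}{8} \cdot \frac{1}{104976} = 8 + \frac{1}{839808} = \frac{6718465}{839808} \approx 8.0$)
$f^{2} = \left(\frac{6718465}{839808}\right)^{2} = \frac{45137771956225}{705277476864}$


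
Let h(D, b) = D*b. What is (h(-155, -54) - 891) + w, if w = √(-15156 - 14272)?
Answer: 7479 + 2*I*√7357 ≈ 7479.0 + 171.55*I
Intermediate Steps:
w = 2*I*√7357 (w = √(-29428) = 2*I*√7357 ≈ 171.55*I)
(h(-155, -54) - 891) + w = (-155*(-54) - 891) + 2*I*√7357 = (8370 - 891) + 2*I*√7357 = 7479 + 2*I*√7357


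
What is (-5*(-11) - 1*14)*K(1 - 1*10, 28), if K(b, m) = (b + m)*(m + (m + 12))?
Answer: 52972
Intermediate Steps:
K(b, m) = (12 + 2*m)*(b + m) (K(b, m) = (b + m)*(m + (12 + m)) = (b + m)*(12 + 2*m) = (12 + 2*m)*(b + m))
(-5*(-11) - 1*14)*K(1 - 1*10, 28) = (-5*(-11) - 1*14)*(2*28² + 12*(1 - 1*10) + 12*28 + 2*(1 - 1*10)*28) = (55 - 14)*(2*784 + 12*(1 - 10) + 336 + 2*(1 - 10)*28) = 41*(1568 + 12*(-9) + 336 + 2*(-9)*28) = 41*(1568 - 108 + 336 - 504) = 41*1292 = 52972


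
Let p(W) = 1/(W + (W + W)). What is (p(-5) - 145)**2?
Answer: 4734976/225 ≈ 21044.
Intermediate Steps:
p(W) = 1/(3*W) (p(W) = 1/(W + 2*W) = 1/(3*W))
(p(-5) - 145)**2 = ((1/3)/(-5) - 145)**2 = ((1/3)*(-1/5) - 145)**2 = (-1/15 - 145)**2 = (-2176/15)**2 = 4734976/225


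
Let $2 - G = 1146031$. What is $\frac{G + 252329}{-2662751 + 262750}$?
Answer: $\frac{893700}{2400001} \approx 0.37238$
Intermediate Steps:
$G = -1146029$ ($G = 2 - 1146031 = -1146029$)
$\frac{G + 252329}{-2662751 + 262750} = \frac{-1146029 + 252329}{-2662751 + 262750} = - \frac{893700}{-2400001} = \left(-893700\right) \left(- \frac{1}{2400001}\right) = \frac{893700}{2400001}$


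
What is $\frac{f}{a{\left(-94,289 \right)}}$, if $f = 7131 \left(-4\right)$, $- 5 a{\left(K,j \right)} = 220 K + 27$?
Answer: $- \frac{142620}{20653} \approx -6.9055$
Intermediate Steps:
$a{\left(K,j \right)} = - \frac{27}{5} - 44 K$ ($a{\left(K,j \right)} = - \frac{220 K + 27}{5} = - \frac{27 + 220 K}{5} = - \frac{27}{5} - 44 K$)
$f = -28524$
$\frac{f}{a{\left(-94,289 \right)}} = - \frac{28524}{- \frac{27}{5} - -4136} = - \frac{28524}{- \frac{27}{5} + 4136} = - \frac{28524}{\frac{20653}{5}} = \left(-28524\right) \frac{5}{20653} = - \frac{142620}{20653}$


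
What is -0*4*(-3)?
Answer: 0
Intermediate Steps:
-0*4*(-3) = -15*0*(-3) = 0*(-3) = 0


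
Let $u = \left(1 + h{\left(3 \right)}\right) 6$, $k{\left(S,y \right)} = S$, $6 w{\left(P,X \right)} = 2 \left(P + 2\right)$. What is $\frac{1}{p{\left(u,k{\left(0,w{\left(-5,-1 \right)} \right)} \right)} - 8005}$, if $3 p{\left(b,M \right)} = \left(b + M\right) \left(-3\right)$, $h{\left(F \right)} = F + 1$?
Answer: $- \frac{1}{8035} \approx -0.00012446$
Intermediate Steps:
$w{\left(P,X \right)} = \frac{2}{3} + \frac{P}{3}$ ($w{\left(P,X \right)} = \frac{2 \left(P + 2\right)}{6} = \frac{2 \left(2 + P\right)}{6} = \frac{4 + 2 P}{6} = \frac{2}{3} + \frac{P}{3}$)
$h{\left(F \right)} = 1 + F$
$u = 30$ ($u = \left(1 + \left(1 + 3\right)\right) 6 = \left(1 + 4\right) 6 = 5 \cdot 6 = 30$)
$p{\left(b,M \right)} = - M - b$ ($p{\left(b,M \right)} = \frac{\left(b + M\right) \left(-3\right)}{3} = \frac{\left(M + b\right) \left(-3\right)}{3} = \frac{- 3 M - 3 b}{3} = - M - b$)
$\frac{1}{p{\left(u,k{\left(0,w{\left(-5,-1 \right)} \right)} \right)} - 8005} = \frac{1}{\left(\left(-1\right) 0 - 30\right) - 8005} = \frac{1}{\left(0 - 30\right) - 8005} = \frac{1}{-30 - 8005} = \frac{1}{-8035} = - \frac{1}{8035}$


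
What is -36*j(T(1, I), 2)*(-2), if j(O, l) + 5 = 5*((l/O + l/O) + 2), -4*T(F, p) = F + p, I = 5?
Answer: -600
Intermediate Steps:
T(F, p) = -F/4 - p/4 (T(F, p) = -(F + p)/4 = -F/4 - p/4)
j(O, l) = 5 + 10*l/O (j(O, l) = -5 + 5*((l/O + l/O) + 2) = -5 + 5*(2*l/O + 2) = -5 + 5*(2 + 2*l/O) = -5 + (10 + 10*l/O) = 5 + 10*l/O)
-36*j(T(1, I), 2)*(-2) = -36*(5 + 10*2/(-¼*1 - ¼*5))*(-2) = -36*(5 + 10*2/(-¼ - 5/4))*(-2) = -36*(5 + 10*2/(-3/2))*(-2) = -36*(5 + 10*2*(-⅔))*(-2) = -36*(5 - 40/3)*(-2) = -36*(-25/3)*(-2) = 300*(-2) = -600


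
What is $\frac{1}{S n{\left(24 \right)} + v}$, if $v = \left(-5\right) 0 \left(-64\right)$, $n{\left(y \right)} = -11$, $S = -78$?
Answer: $\frac{1}{858} \approx 0.0011655$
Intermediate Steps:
$v = 0$ ($v = 0 \left(-64\right) = 0$)
$\frac{1}{S n{\left(24 \right)} + v} = \frac{1}{\left(-78\right) \left(-11\right) + 0} = \frac{1}{858 + 0} = \frac{1}{858}$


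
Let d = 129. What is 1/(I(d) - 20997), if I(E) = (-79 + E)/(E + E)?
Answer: -129/2708588 ≈ -4.7626e-5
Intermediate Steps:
I(E) = (-79 + E)/(2*E) (I(E) = (-79 + E)/((2*E)) = (-79 + E)*(1/(2*E)) = (-79 + E)/(2*E))
1/(I(d) - 20997) = 1/((1/2)*(-79 + 129)/129 - 20997) = 1/((1/2)*(1/129)*50 - 20997) = 1/(25/129 - 20997) = 1/(-2708588/129) = -129/2708588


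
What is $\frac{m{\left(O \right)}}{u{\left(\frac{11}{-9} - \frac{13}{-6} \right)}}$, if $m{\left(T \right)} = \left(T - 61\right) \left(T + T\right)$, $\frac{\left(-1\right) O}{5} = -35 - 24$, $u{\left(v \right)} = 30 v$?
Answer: $\frac{82836}{17} \approx 4872.7$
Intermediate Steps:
$O = 295$ ($O = - 5 \left(-35 - 24\right) = \left(-5\right) \left(-59\right) = 295$)
$m{\left(T \right)} = 2 T \left(-61 + T\right)$ ($m{\left(T \right)} = \left(-61 + T\right) 2 T = 2 T \left(-61 + T\right)$)
$\frac{m{\left(O \right)}}{u{\left(\frac{11}{-9} - \frac{13}{-6} \right)}} = \frac{2 \cdot 295 \left(-61 + 295\right)}{30 \left(\frac{11}{-9} - \frac{13}{-6}\right)} = \frac{2 \cdot 295 \cdot 234}{30 \left(11 \left(- \frac{1}{9}\right) - - \frac{13}{6}\right)} = \frac{138060}{30 \left(- \frac{11}{9} + \frac{13}{6}\right)} = \frac{138060}{30 \cdot \frac{17}{18}} = \frac{138060}{\frac{85}{3}} = 138060 \cdot \frac{3}{85} = \frac{82836}{17}$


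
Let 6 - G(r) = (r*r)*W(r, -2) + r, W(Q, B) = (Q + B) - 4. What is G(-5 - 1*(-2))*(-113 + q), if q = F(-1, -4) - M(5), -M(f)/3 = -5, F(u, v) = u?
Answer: -11610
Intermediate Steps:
W(Q, B) = -4 + B + Q (W(Q, B) = (B + Q) - 4 = -4 + B + Q)
M(f) = 15 (M(f) = -3*(-5) = 15)
q = -16 (q = -1 - 1*15 = -1 - 15 = -16)
G(r) = 6 - r - r²*(-6 + r) (G(r) = 6 - ((r*r)*(-4 - 2 + r) + r) = 6 - (r²*(-6 + r) + r) = 6 - (r + r²*(-6 + r)) = 6 + (-r - r²*(-6 + r)) = 6 - r - r²*(-6 + r))
G(-5 - 1*(-2))*(-113 + q) = (6 - (-5 - 1*(-2)) + (-5 - 1*(-2))²*(6 - (-5 - 1*(-2))))*(-113 - 16) = (6 - (-5 + 2) + (-5 + 2)²*(6 - (-5 + 2)))*(-129) = (6 - 1*(-3) + (-3)²*(6 - 1*(-3)))*(-129) = (6 + 3 + 9*(6 + 3))*(-129) = (6 + 3 + 9*9)*(-129) = (6 + 3 + 81)*(-129) = 90*(-129) = -11610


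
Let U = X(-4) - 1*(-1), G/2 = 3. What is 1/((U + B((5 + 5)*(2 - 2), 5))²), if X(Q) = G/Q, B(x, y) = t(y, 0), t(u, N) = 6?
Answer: 4/121 ≈ 0.033058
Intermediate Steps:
G = 6 (G = 2*3 = 6)
B(x, y) = 6
X(Q) = 6/Q
U = -½ (U = 6/(-4) - 1*(-1) = 6*(-¼) + 1 = -3/2 + 1 = -½ ≈ -0.50000)
1/((U + B((5 + 5)*(2 - 2), 5))²) = 1/((-½ + 6)²) = 1/((11/2)²) = 1/(121/4) = 4/121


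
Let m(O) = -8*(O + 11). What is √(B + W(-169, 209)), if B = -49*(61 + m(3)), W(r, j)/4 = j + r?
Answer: √2659 ≈ 51.565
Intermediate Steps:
W(r, j) = 4*j + 4*r (W(r, j) = 4*(j + r) = 4*j + 4*r)
m(O) = -88 - 8*O (m(O) = -8*(11 + O) = -88 - 8*O)
B = 2499 (B = -49*(61 + (-88 - 8*3)) = -49*(61 + (-88 - 24)) = -49*(61 - 112) = -49*(-51) = 2499)
√(B + W(-169, 209)) = √(2499 + (4*209 + 4*(-169))) = √(2499 + (836 - 676)) = √(2499 + 160) = √2659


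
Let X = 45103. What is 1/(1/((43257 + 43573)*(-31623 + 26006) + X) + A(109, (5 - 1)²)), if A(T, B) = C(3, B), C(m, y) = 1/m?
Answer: 162559669/54186556 ≈ 3.0000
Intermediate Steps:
A(T, B) = ⅓ (A(T, B) = 1/3 = ⅓)
1/(1/((43257 + 43573)*(-31623 + 26006) + X) + A(109, (5 - 1)²)) = 1/(1/((43257 + 43573)*(-31623 + 26006) + 45103) + ⅓) = 1/(1/(86830*(-5617) + 45103) + ⅓) = 1/(1/(-487724110 + 45103) + ⅓) = 1/(1/(-487679007) + ⅓) = 1/(-1/487679007 + ⅓) = 1/(54186556/162559669) = 162559669/54186556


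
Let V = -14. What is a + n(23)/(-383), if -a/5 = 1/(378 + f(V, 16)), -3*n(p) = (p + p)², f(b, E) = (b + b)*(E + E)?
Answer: 1101833/595182 ≈ 1.8513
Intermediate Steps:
f(b, E) = 4*E*b (f(b, E) = (2*b)*(2*E) = 4*E*b)
n(p) = -4*p²/3 (n(p) = -(p + p)²/3 = -4*p²/3)
a = 5/518 (a = -5/(378 + 4*16*(-14)) = -5/(378 - 896) = -5/(-518) = -5*(-1/518) = 5/518 ≈ 0.0096525)
a + n(23)/(-383) = 5/518 - 4/3*23²/(-383) = 5/518 - 4/3*529*(-1/383) = 5/518 - 2116/3*(-1/383) = 5/518 + 2116/1149 = 1101833/595182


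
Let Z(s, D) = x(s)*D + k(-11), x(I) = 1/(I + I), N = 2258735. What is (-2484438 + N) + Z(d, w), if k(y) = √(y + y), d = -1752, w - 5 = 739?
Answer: -32952669/146 + I*√22 ≈ -2.257e+5 + 4.6904*I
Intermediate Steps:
w = 744 (w = 5 + 739 = 744)
x(I) = 1/(2*I)
k(y) = √2*√y (k(y) = √(2*y) = √2*√y)
Z(s, D) = I*√22 + D/(2*s) (Z(s, D) = (1/(2*s))*D + √2*√(-11) = D/(2*s) + √2*(I*√11) = D/(2*s) + I*√22 = I*√22 + D/(2*s))
(-2484438 + N) + Z(d, w) = (-2484438 + 2258735) + (I*√22 + (½)*744/(-1752)) = -225703 + (I*√22 + (½)*744*(-1/1752)) = -225703 + (I*√22 - 31/146) = -225703 + (-31/146 + I*√22) = -32952669/146 + I*√22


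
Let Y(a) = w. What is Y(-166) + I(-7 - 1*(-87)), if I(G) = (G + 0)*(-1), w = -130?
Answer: -210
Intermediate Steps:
Y(a) = -130
I(G) = -G (I(G) = G*(-1) = -G)
Y(-166) + I(-7 - 1*(-87)) = -130 - (-7 - 1*(-87)) = -130 - (-7 + 87) = -130 - 1*80 = -130 - 80 = -210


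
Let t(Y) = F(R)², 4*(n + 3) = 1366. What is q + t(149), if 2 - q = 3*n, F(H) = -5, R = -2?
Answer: -1977/2 ≈ -988.50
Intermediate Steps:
n = 677/2 (n = -3 + (¼)*1366 = -3 + 683/2 = 677/2 ≈ 338.50)
t(Y) = 25 (t(Y) = (-5)² = 25)
q = -2027/2 (q = 2 - 3*677/2 = 2 - 1*2031/2 = 2 - 2031/2 = -2027/2 ≈ -1013.5)
q + t(149) = -2027/2 + 25 = -1977/2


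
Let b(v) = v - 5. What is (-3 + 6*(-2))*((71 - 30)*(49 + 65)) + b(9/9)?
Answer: -70114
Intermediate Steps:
b(v) = -5 + v
(-3 + 6*(-2))*((71 - 30)*(49 + 65)) + b(9/9) = (-3 + 6*(-2))*((71 - 30)*(49 + 65)) + (-5 + 9/9) = (-3 - 12)*(41*114) + (-5 + 9*(⅑)) = -15*4674 + (-5 + 1) = -70110 - 4 = -70114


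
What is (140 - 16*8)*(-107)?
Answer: -1284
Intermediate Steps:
(140 - 16*8)*(-107) = (140 - 128)*(-107) = 12*(-107) = -1284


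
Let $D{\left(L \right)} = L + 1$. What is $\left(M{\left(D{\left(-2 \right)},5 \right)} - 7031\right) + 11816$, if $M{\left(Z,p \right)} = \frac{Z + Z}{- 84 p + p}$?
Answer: $\frac{1985777}{415} \approx 4785.0$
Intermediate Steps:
$D{\left(L \right)} = 1 + L$
$M{\left(Z,p \right)} = - \frac{2 Z}{83 p}$ ($M{\left(Z,p \right)} = \frac{2 Z}{\left(-83\right) p} = 2 Z \left(- \frac{1}{83 p}\right) = - \frac{2 Z}{83 p}$)
$\left(M{\left(D{\left(-2 \right)},5 \right)} - 7031\right) + 11816 = \left(- \frac{2 \left(1 - 2\right)}{83 \cdot 5} - 7031\right) + 11816 = \left(\left(- \frac{2}{83}\right) \left(-1\right) \frac{1}{5} - 7031\right) + 11816 = \left(\frac{2}{415} - 7031\right) + 11816 = - \frac{2917863}{415} + 11816 = \frac{1985777}{415}$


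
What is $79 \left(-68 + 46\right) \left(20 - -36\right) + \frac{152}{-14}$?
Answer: $- \frac{681372}{7} \approx -97339.0$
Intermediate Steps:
$79 \left(-68 + 46\right) \left(20 - -36\right) + \frac{152}{-14} = 79 \left(- 22 \left(20 + 36\right)\right) + 152 \left(- \frac{1}{14}\right) = 79 \left(\left(-22\right) 56\right) - \frac{76}{7} = 79 \left(-1232\right) - \frac{76}{7} = -97328 - \frac{76}{7} = - \frac{681372}{7}$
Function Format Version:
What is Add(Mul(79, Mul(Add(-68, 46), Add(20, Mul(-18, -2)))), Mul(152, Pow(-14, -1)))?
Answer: Rational(-681372, 7) ≈ -97339.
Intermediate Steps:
Add(Mul(79, Mul(Add(-68, 46), Add(20, Mul(-18, -2)))), Mul(152, Pow(-14, -1))) = Add(Mul(79, Mul(-22, Add(20, 36))), Mul(152, Rational(-1, 14))) = Add(Mul(79, Mul(-22, 56)), Rational(-76, 7)) = Add(Mul(79, -1232), Rational(-76, 7)) = Add(-97328, Rational(-76, 7)) = Rational(-681372, 7)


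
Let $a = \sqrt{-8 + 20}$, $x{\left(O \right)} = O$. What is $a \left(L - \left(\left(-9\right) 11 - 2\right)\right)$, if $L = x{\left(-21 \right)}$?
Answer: $160 \sqrt{3} \approx 277.13$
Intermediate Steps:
$L = -21$
$a = 2 \sqrt{3}$ ($a = \sqrt{12} = 2 \sqrt{3} \approx 3.4641$)
$a \left(L - \left(\left(-9\right) 11 - 2\right)\right) = 2 \sqrt{3} \left(-21 - \left(\left(-9\right) 11 - 2\right)\right) = 2 \sqrt{3} \left(-21 - \left(-99 - 2\right)\right) = 2 \sqrt{3} \left(-21 - -101\right) = 2 \sqrt{3} \left(-21 + 101\right) = 2 \sqrt{3} \cdot 80 = 160 \sqrt{3}$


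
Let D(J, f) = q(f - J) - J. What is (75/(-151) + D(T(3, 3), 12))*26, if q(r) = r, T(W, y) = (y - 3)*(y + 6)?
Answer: 45162/151 ≈ 299.09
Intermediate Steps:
T(W, y) = (-3 + y)*(6 + y)
D(J, f) = f - 2*J (D(J, f) = (f - J) - J = f - 2*J)
(75/(-151) + D(T(3, 3), 12))*26 = (75/(-151) + (12 - 2*(-18 + 3**2 + 3*3)))*26 = (75*(-1/151) + (12 - 2*(-18 + 9 + 9)))*26 = (-75/151 + (12 - 2*0))*26 = (-75/151 + (12 + 0))*26 = (-75/151 + 12)*26 = (1737/151)*26 = 45162/151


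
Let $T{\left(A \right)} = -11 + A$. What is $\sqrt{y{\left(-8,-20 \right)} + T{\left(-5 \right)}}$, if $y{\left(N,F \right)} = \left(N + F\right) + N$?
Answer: $2 i \sqrt{13} \approx 7.2111 i$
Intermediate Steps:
$y{\left(N,F \right)} = F + 2 N$ ($y{\left(N,F \right)} = \left(F + N\right) + N = F + 2 N$)
$\sqrt{y{\left(-8,-20 \right)} + T{\left(-5 \right)}} = \sqrt{\left(-20 + 2 \left(-8\right)\right) - 16} = \sqrt{\left(-20 - 16\right) - 16} = \sqrt{-36 - 16} = \sqrt{-52} = 2 i \sqrt{13}$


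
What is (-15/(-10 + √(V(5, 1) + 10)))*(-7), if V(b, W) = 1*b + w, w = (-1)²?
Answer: -35/2 ≈ -17.500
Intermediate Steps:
w = 1
V(b, W) = 1 + b (V(b, W) = 1*b + 1 = b + 1 = 1 + b)
(-15/(-10 + √(V(5, 1) + 10)))*(-7) = (-15/(-10 + √((1 + 5) + 10)))*(-7) = (-15/(-10 + √(6 + 10)))*(-7) = (-15/(-10 + √16))*(-7) = (-15/(-10 + 4))*(-7) = (-15/(-6))*(-7) = -⅙*(-15)*(-7) = (5/2)*(-7) = -35/2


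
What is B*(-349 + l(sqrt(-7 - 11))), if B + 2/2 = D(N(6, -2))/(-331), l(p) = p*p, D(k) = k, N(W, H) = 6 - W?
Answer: 367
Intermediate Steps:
l(p) = p**2
B = -1 (B = -1 + (6 - 1*6)/(-331) = -1 + (6 - 6)*(-1/331) = -1 + 0*(-1/331) = -1 + 0 = -1)
B*(-349 + l(sqrt(-7 - 11))) = -(-349 + (sqrt(-7 - 11))**2) = -(-349 + (sqrt(-18))**2) = -(-349 + (3*I*sqrt(2))**2) = -(-349 - 18) = -1*(-367) = 367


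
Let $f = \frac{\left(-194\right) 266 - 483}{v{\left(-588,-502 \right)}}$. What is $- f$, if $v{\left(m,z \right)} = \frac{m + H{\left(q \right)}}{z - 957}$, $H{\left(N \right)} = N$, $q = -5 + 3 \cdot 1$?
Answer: $\frac{75994933}{590} \approx 1.2881 \cdot 10^{5}$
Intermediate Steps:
$q = -2$ ($q = -5 + 3 = -2$)
$v{\left(m,z \right)} = \frac{-2 + m}{-957 + z}$ ($v{\left(m,z \right)} = \frac{m - 2}{z - 957} = \frac{-2 + m}{-957 + z}$)
$f = - \frac{75994933}{590}$ ($f = \frac{\left(-194\right) 266 - 483}{\frac{1}{-957 - 502} \left(-2 - 588\right)} = \frac{-51604 - 483}{\frac{1}{-1459} \left(-590\right)} = - \frac{52087}{\left(- \frac{1}{1459}\right) \left(-590\right)} = - \frac{52087}{\frac{590}{1459}} = \left(-52087\right) \frac{1459}{590} = - \frac{75994933}{590} \approx -1.2881 \cdot 10^{5}$)
$- f = \left(-1\right) \left(- \frac{75994933}{590}\right) = \frac{75994933}{590}$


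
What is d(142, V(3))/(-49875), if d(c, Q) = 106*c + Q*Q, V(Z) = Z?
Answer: -15061/49875 ≈ -0.30197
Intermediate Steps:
d(c, Q) = Q² + 106*c (d(c, Q) = 106*c + Q² = Q² + 106*c)
d(142, V(3))/(-49875) = (3² + 106*142)/(-49875) = (9 + 15052)*(-1/49875) = 15061*(-1/49875) = -15061/49875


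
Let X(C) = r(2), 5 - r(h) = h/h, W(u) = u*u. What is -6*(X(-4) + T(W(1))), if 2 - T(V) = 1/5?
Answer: -174/5 ≈ -34.800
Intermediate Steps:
W(u) = u²
T(V) = 9/5 (T(V) = 2 - 1/5 = 2 - 1*⅕ = 2 - ⅕ = 9/5)
r(h) = 4 (r(h) = 5 - h/h = 5 - 1*1 = 5 - 1 = 4)
X(C) = 4
-6*(X(-4) + T(W(1))) = -6*(4 + 9/5) = -6*29/5 = -174/5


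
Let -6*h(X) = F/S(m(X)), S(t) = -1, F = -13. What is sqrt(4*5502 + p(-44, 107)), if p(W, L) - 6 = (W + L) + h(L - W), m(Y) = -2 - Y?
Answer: sqrt(794694)/6 ≈ 148.58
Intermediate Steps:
h(X) = -13/6 (h(X) = -(-13)/(6*(-1)) = -(-13)*(-1)/6 = -1/6*13 = -13/6)
p(W, L) = 23/6 + L + W (p(W, L) = 6 + ((W + L) - 13/6) = 6 + ((L + W) - 13/6) = 6 + (-13/6 + L + W) = 23/6 + L + W)
sqrt(4*5502 + p(-44, 107)) = sqrt(4*5502 + (23/6 + 107 - 44)) = sqrt(22008 + 401/6) = sqrt(132449/6) = sqrt(794694)/6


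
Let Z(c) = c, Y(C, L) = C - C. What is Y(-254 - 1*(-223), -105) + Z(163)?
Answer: 163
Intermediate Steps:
Y(C, L) = 0
Y(-254 - 1*(-223), -105) + Z(163) = 0 + 163 = 163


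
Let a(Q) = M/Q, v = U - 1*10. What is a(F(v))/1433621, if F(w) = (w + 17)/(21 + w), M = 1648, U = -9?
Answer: -1648/1433621 ≈ -0.0011495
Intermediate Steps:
v = -19 (v = -9 - 1*10 = -9 - 10 = -19)
F(w) = (17 + w)/(21 + w)
a(Q) = 1648/Q
a(F(v))/1433621 = (1648/(((17 - 19)/(21 - 19))))/1433621 = (1648/((-2/2)))*(1/1433621) = (1648/(((½)*(-2))))*(1/1433621) = (1648/(-1))*(1/1433621) = (1648*(-1))*(1/1433621) = -1648*1/1433621 = -1648/1433621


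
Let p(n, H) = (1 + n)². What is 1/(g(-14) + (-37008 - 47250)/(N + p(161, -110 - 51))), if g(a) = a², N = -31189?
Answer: 4945/1053478 ≈ 0.0046940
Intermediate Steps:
1/(g(-14) + (-37008 - 47250)/(N + p(161, -110 - 51))) = 1/((-14)² + (-37008 - 47250)/(-31189 + (1 + 161)²)) = 1/(196 - 84258/(-31189 + 162²)) = 1/(196 - 84258/(-31189 + 26244)) = 1/(196 - 84258/(-4945)) = 1/(196 - 84258*(-1/4945)) = 1/(196 + 84258/4945) = 1/(1053478/4945) = 4945/1053478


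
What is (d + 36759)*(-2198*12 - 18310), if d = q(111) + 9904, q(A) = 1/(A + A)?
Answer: -231455315141/111 ≈ -2.0852e+9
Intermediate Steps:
q(A) = 1/(2*A)
d = 2198689/222 (d = (½)/111 + 9904 = (½)*(1/111) + 9904 = 1/222 + 9904 = 2198689/222 ≈ 9904.0)
(d + 36759)*(-2198*12 - 18310) = (2198689/222 + 36759)*(-2198*12 - 18310) = 10359187*(-26376 - 18310)/222 = (10359187/222)*(-44686) = -231455315141/111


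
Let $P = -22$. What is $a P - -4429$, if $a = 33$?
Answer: $3703$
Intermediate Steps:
$a P - -4429 = 33 \left(-22\right) - -4429 = -726 + 4429 = 3703$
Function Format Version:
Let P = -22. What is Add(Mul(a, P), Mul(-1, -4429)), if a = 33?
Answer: 3703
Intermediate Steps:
Add(Mul(a, P), Mul(-1, -4429)) = Add(Mul(33, -22), Mul(-1, -4429)) = Add(-726, 4429) = 3703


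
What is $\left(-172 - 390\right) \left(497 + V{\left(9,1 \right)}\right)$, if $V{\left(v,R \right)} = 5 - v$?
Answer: $-277066$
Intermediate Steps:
$\left(-172 - 390\right) \left(497 + V{\left(9,1 \right)}\right) = \left(-172 - 390\right) \left(497 + \left(5 - 9\right)\right) = - 562 \left(497 + \left(5 - 9\right)\right) = - 562 \left(497 - 4\right) = \left(-562\right) 493 = -277066$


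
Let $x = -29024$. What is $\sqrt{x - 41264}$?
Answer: $4 i \sqrt{4393} \approx 265.12 i$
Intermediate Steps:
$\sqrt{x - 41264} = \sqrt{-29024 - 41264} = \sqrt{-70288} = 4 i \sqrt{4393}$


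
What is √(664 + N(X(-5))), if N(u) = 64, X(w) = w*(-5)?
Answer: 2*√182 ≈ 26.981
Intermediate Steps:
X(w) = -5*w
√(664 + N(X(-5))) = √(664 + 64) = √728 = 2*√182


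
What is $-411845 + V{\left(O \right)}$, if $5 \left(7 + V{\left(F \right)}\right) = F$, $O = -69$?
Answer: $- \frac{2059329}{5} \approx -4.1187 \cdot 10^{5}$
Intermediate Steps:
$V{\left(F \right)} = -7 + \frac{F}{5}$
$-411845 + V{\left(O \right)} = -411845 + \left(-7 + \frac{1}{5} \left(-69\right)\right) = -411845 - \frac{104}{5} = - \frac{2059329}{5}$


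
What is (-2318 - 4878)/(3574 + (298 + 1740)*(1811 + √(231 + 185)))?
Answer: -63905877/32804818310 + 1833181*√26/426462638030 ≈ -0.0019261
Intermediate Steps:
(-2318 - 4878)/(3574 + (298 + 1740)*(1811 + √(231 + 185))) = -7196/(3574 + 2038*(1811 + √416)) = -7196/(3574 + 2038*(1811 + 4*√26)) = -7196/(3574 + (3690818 + 8152*√26)) = -7196/(3694392 + 8152*√26)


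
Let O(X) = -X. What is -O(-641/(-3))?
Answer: 641/3 ≈ 213.67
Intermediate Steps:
-O(-641/(-3)) = -(-1)*(-641/(-3)) = -(-1)*(-641*(-⅓)) = -(-1)*641/3 = -1*(-641/3) = 641/3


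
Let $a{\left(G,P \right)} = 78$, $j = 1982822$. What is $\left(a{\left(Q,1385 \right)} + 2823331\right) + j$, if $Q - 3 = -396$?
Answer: $4806231$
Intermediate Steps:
$Q = -393$ ($Q = 3 - 396 = -393$)
$\left(a{\left(Q,1385 \right)} + 2823331\right) + j = \left(78 + 2823331\right) + 1982822 = 2823409 + 1982822 = 4806231$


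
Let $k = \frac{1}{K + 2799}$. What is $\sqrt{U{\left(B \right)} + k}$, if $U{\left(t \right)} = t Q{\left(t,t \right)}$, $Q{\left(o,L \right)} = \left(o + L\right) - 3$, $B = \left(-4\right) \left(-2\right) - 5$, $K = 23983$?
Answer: $\frac{\sqrt{6455506498}}{26782} \approx 3.0$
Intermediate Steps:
$B = 3$ ($B = 8 - 5 = 3$)
$Q{\left(o,L \right)} = -3 + L + o$ ($Q{\left(o,L \right)} = \left(L + o\right) - 3 = -3 + L + o$)
$k = \frac{1}{26782}$ ($k = \frac{1}{23983 + 2799} = \frac{1}{26782} \approx 3.7339 \cdot 10^{-5}$)
$U{\left(t \right)} = t \left(-3 + 2 t\right)$ ($U{\left(t \right)} = t \left(-3 + t + t\right) = t \left(-3 + 2 t\right)$)
$\sqrt{U{\left(B \right)} + k} = \sqrt{3 \left(-3 + 2 \cdot 3\right) + \frac{1}{26782}} = \sqrt{3 \left(-3 + 6\right) + \frac{1}{26782}} = \sqrt{3 \cdot 3 + \frac{1}{26782}} = \sqrt{9 + \frac{1}{26782}} = \sqrt{\frac{241039}{26782}} = \frac{\sqrt{6455506498}}{26782}$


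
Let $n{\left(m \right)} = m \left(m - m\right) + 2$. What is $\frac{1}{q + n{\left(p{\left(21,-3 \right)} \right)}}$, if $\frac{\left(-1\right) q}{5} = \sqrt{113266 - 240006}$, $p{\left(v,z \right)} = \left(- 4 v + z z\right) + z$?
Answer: $\frac{1}{1584252} + \frac{5 i \sqrt{31685}}{1584252} \approx 6.3121 \cdot 10^{-7} + 0.00056179 i$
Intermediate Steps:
$p{\left(v,z \right)} = z + z^{2} - 4 v$ ($p{\left(v,z \right)} = \left(- 4 v + z^{2}\right) + z = \left(z^{2} - 4 v\right) + z = z + z^{2} - 4 v$)
$q = - 10 i \sqrt{31685}$ ($q = - 5 \sqrt{113266 - 240006} = - 5 \sqrt{-126740} = - 5 \cdot 2 i \sqrt{31685} = - 10 i \sqrt{31685} \approx - 1780.0 i$)
$n{\left(m \right)} = 2$ ($n{\left(m \right)} = m 0 + 2 = 0 + 2 = 2$)
$\frac{1}{q + n{\left(p{\left(21,-3 \right)} \right)}} = \frac{1}{- 10 i \sqrt{31685} + 2} = \frac{1}{2 - 10 i \sqrt{31685}}$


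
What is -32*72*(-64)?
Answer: 147456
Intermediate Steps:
-32*72*(-64) = -2304*(-64) = 147456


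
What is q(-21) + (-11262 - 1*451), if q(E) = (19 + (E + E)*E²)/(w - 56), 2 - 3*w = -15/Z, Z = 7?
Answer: -13046248/1147 ≈ -11374.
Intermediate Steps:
w = 29/21 (w = ⅔ - (-5)/7 = ⅔ - ⅓*(-15/7) = ⅔ + 5/7 = 29/21 ≈ 1.3810)
q(E) = -399/1147 - 42*E³/1147 (q(E) = (19 + (E + E)*E²)/(29/21 - 56) = (19 + (2*E)*E²)/(-1147/21) = (19 + 2*E³)*(-21/1147) = -399/1147 - 42*E³/1147)
q(-21) + (-11262 - 1*451) = (-399/1147 - 42/1147*(-21)³) + (-11262 - 1*451) = (-399/1147 - 42/1147*(-9261)) + (-11262 - 451) = (-399/1147 + 388962/1147) - 11713 = 388563/1147 - 11713 = -13046248/1147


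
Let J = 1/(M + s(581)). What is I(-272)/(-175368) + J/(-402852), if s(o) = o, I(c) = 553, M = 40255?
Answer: -379055338241/120206465235504 ≈ -0.0031534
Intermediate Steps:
J = 1/40836 (J = 1/(40255 + 581) = 1/40836 ≈ 2.4488e-5)
I(-272)/(-175368) + J/(-402852) = 553/(-175368) + (1/40836)/(-402852) = 553*(-1/175368) + (1/40836)*(-1/402852) = -553/175368 - 1/16450864272 = -379055338241/120206465235504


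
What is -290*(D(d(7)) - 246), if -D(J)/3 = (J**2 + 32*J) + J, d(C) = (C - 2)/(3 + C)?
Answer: 171825/2 ≈ 85913.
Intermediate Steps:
d(C) = (-2 + C)/(3 + C)
D(J) = -99*J - 3*J**2 (D(J) = -3*((J**2 + 32*J) + J) = -3*(J**2 + 33*J) = -99*J - 3*J**2)
-290*(D(d(7)) - 246) = -290*(-3*(-2 + 7)/(3 + 7)*(33 + (-2 + 7)/(3 + 7)) - 246) = -290*(-3*5/10*(33 + 5/10) - 246) = -290*(-3*(1/10)*5*(33 + (1/10)*5) - 246) = -290*(-3*1/2*(33 + 1/2) - 246) = -290*(-3*1/2*67/2 - 246) = -290*(-201/4 - 246) = -290*(-1185/4) = 171825/2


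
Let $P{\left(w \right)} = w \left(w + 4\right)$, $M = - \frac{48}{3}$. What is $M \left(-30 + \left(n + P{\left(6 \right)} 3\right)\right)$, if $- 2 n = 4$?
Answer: $-2368$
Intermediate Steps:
$M = -16$ ($M = \left(-48\right) \frac{1}{3} = -16$)
$P{\left(w \right)} = w \left(4 + w\right)$
$n = -2$ ($n = \left(- \frac{1}{2}\right) 4 = -2$)
$M \left(-30 + \left(n + P{\left(6 \right)} 3\right)\right) = - 16 \left(-30 - \left(2 - 6 \left(4 + 6\right) 3\right)\right) = - 16 \left(-30 - \left(2 - 6 \cdot 10 \cdot 3\right)\right) = - 16 \left(-30 + \left(-2 + 60 \cdot 3\right)\right) = - 16 \left(-30 + \left(-2 + 180\right)\right) = - 16 \left(-30 + 178\right) = \left(-16\right) 148 = -2368$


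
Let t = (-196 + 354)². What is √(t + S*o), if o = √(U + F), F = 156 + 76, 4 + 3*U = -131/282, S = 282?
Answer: √(24964 + √18331222) ≈ 171.01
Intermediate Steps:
U = -1259/846 (U = -4/3 + (-131/282)/3 = -4/3 + (-131*1/282)/3 = -4/3 + (⅓)*(-131/282) = -4/3 - 131/846 = -1259/846 ≈ -1.4882)
F = 232
t = 24964 (t = 158² = 24964)
o = √18331222/282 (o = √(-1259/846 + 232) = √(195013/846) = √18331222/282 ≈ 15.183)
√(t + S*o) = √(24964 + 282*(√18331222/282)) = √(24964 + √18331222)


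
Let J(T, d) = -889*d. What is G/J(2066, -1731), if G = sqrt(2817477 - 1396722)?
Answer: sqrt(28995)/219837 ≈ 0.00077457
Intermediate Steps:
G = 7*sqrt(28995) (G = sqrt(1420755) = 7*sqrt(28995) ≈ 1192.0)
G/J(2066, -1731) = (7*sqrt(28995))/((-889*(-1731))) = (7*sqrt(28995))/1538859 = (7*sqrt(28995))*(1/1538859) = sqrt(28995)/219837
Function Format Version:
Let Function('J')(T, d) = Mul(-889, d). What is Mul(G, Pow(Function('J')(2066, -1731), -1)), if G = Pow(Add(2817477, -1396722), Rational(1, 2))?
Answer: Mul(Rational(1, 219837), Pow(28995, Rational(1, 2))) ≈ 0.00077457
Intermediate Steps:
G = Mul(7, Pow(28995, Rational(1, 2))) (G = Pow(1420755, Rational(1, 2)) = Mul(7, Pow(28995, Rational(1, 2))) ≈ 1192.0)
Mul(G, Pow(Function('J')(2066, -1731), -1)) = Mul(Mul(7, Pow(28995, Rational(1, 2))), Pow(Mul(-889, -1731), -1)) = Mul(Mul(7, Pow(28995, Rational(1, 2))), Pow(1538859, -1)) = Mul(Mul(7, Pow(28995, Rational(1, 2))), Rational(1, 1538859)) = Mul(Rational(1, 219837), Pow(28995, Rational(1, 2)))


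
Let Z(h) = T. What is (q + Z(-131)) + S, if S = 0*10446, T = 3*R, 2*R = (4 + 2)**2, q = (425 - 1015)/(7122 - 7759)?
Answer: 34988/637 ≈ 54.926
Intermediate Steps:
q = 590/637 (q = -590/(-637) = -590*(-1/637) = 590/637 ≈ 0.92622)
R = 18 (R = (4 + 2)**2/2 = (1/2)*6**2 = (1/2)*36 = 18)
T = 54 (T = 3*18 = 54)
Z(h) = 54
S = 0
(q + Z(-131)) + S = (590/637 + 54) + 0 = 34988/637 + 0 = 34988/637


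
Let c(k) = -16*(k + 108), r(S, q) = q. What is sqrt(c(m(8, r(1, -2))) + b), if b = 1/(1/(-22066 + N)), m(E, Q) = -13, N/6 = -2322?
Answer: 13*I*sqrt(222) ≈ 193.7*I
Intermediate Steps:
N = -13932 (N = 6*(-2322) = -13932)
c(k) = -1728 - 16*k (c(k) = -16*(108 + k) = -1728 - 16*k)
b = -35998 (b = 1/(1/(-22066 - 13932)) = 1/(1/(-35998)) = 1/(-1/35998) = -35998)
sqrt(c(m(8, r(1, -2))) + b) = sqrt((-1728 - 16*(-13)) - 35998) = sqrt((-1728 + 208) - 35998) = sqrt(-1520 - 35998) = sqrt(-37518) = 13*I*sqrt(222)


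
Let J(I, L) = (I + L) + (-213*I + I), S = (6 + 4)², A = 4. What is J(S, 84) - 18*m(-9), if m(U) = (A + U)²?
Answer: -21466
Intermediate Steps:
S = 100 (S = 10² = 100)
m(U) = (4 + U)²
J(I, L) = L - 211*I (J(I, L) = (I + L) - 212*I = L - 211*I)
J(S, 84) - 18*m(-9) = (84 - 211*100) - 18*(4 - 9)² = (84 - 21100) - 18*(-5)² = -21016 - 18*25 = -21016 - 1*450 = -21016 - 450 = -21466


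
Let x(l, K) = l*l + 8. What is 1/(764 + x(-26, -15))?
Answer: 1/1448 ≈ 0.00069061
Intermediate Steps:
x(l, K) = 8 + l² (x(l, K) = l² + 8 = 8 + l²)
1/(764 + x(-26, -15)) = 1/(764 + (8 + (-26)²)) = 1/(764 + (8 + 676)) = 1/(764 + 684) = 1/1448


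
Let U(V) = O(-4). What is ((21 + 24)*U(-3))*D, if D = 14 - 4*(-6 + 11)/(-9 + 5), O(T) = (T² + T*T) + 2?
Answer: 29070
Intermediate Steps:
O(T) = 2 + 2*T² (O(T) = (T² + T²) + 2 = 2*T² + 2 = 2 + 2*T²)
U(V) = 34 (U(V) = 2 + 2*(-4)² = 2 + 2*16 = 2 + 32 = 34)
D = 19 (D = 14 - 4/((-4/5)) = 14 - 4/((-4*⅕)) = 14 - 4/(-⅘) = 14 - 4*(-5/4) = 14 + 5 = 19)
((21 + 24)*U(-3))*D = ((21 + 24)*34)*19 = (45*34)*19 = 1530*19 = 29070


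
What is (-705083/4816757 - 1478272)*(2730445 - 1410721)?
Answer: -9397065324015159588/4816757 ≈ -1.9509e+12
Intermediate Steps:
(-705083/4816757 - 1478272)*(2730445 - 1410721) = (-705083*1/4816757 - 1478272)*1319724 = (-705083/4816757 - 1478272)*1319724 = -7120477708987/4816757*1319724 = -9397065324015159588/4816757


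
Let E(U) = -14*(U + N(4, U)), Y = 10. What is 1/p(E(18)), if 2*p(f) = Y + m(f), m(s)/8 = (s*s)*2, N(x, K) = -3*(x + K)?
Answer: 1/3612677 ≈ 2.7680e-7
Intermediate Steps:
N(x, K) = -3*K - 3*x (N(x, K) = -3*(K + x) = -3*K - 3*x)
m(s) = 16*s**2 (m(s) = 8*((s*s)*2) = 8*(s**2*2) = 8*(2*s**2) = 16*s**2)
E(U) = 168 + 28*U (E(U) = -14*(U + (-3*U - 3*4)) = -14*(U + (-3*U - 12)) = -14*(U + (-12 - 3*U)) = -14*(-12 - 2*U) = 168 + 28*U)
p(f) = 5 + 8*f**2 (p(f) = (10 + 16*f**2)/2 = 5 + 8*f**2)
1/p(E(18)) = 1/(5 + 8*(168 + 28*18)**2) = 1/(5 + 8*(168 + 504)**2) = 1/(5 + 8*672**2) = 1/(5 + 8*451584) = 1/(5 + 3612672) = 1/3612677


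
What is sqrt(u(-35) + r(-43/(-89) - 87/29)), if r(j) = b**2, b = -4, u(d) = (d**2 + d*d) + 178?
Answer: 2*sqrt(661) ≈ 51.420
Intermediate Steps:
u(d) = 178 + 2*d**2 (u(d) = (d**2 + d**2) + 178 = 2*d**2 + 178 = 178 + 2*d**2)
r(j) = 16 (r(j) = (-4)**2 = 16)
sqrt(u(-35) + r(-43/(-89) - 87/29)) = sqrt((178 + 2*(-35)**2) + 16) = sqrt((178 + 2*1225) + 16) = sqrt((178 + 2450) + 16) = sqrt(2628 + 16) = sqrt(2644) = 2*sqrt(661)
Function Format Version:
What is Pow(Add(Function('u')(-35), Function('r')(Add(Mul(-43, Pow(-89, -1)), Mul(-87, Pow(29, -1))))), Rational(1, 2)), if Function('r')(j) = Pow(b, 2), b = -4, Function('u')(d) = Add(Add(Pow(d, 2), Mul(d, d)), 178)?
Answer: Mul(2, Pow(661, Rational(1, 2))) ≈ 51.420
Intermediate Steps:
Function('u')(d) = Add(178, Mul(2, Pow(d, 2))) (Function('u')(d) = Add(Add(Pow(d, 2), Pow(d, 2)), 178) = Add(Mul(2, Pow(d, 2)), 178) = Add(178, Mul(2, Pow(d, 2))))
Function('r')(j) = 16 (Function('r')(j) = Pow(-4, 2) = 16)
Pow(Add(Function('u')(-35), Function('r')(Add(Mul(-43, Pow(-89, -1)), Mul(-87, Pow(29, -1))))), Rational(1, 2)) = Pow(Add(Add(178, Mul(2, Pow(-35, 2))), 16), Rational(1, 2)) = Pow(Add(Add(178, Mul(2, 1225)), 16), Rational(1, 2)) = Pow(Add(Add(178, 2450), 16), Rational(1, 2)) = Pow(Add(2628, 16), Rational(1, 2)) = Pow(2644, Rational(1, 2)) = Mul(2, Pow(661, Rational(1, 2)))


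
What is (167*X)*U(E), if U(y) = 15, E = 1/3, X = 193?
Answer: 483465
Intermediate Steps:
E = ⅓ ≈ 0.33333
(167*X)*U(E) = (167*193)*15 = 32231*15 = 483465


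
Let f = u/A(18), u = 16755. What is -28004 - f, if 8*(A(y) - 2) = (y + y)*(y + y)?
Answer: -4609411/164 ≈ -28106.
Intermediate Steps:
A(y) = 2 + y**2/2 (A(y) = 2 + ((y + y)*(y + y))/8 = 2 + ((2*y)*(2*y))/8 = 2 + (4*y**2)/8 = 2 + y**2/2)
f = 16755/164 (f = 16755/(2 + (1/2)*18**2) = 16755/(2 + (1/2)*324) = 16755/(2 + 162) = 16755/164 ≈ 102.16)
-28004 - f = -28004 - 1*16755/164 = -28004 - 16755/164 = -4609411/164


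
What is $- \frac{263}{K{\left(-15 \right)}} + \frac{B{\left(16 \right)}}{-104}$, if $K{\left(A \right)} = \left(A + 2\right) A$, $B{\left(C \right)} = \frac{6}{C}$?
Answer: $- \frac{16877}{12480} \approx -1.3523$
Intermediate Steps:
$K{\left(A \right)} = A \left(2 + A\right)$ ($K{\left(A \right)} = \left(2 + A\right) A = A \left(2 + A\right)$)
$- \frac{263}{K{\left(-15 \right)}} + \frac{B{\left(16 \right)}}{-104} = - \frac{263}{\left(-15\right) \left(2 - 15\right)} + \frac{6 \cdot \frac{1}{16}}{-104} = - \frac{263}{\left(-15\right) \left(-13\right)} + 6 \cdot \frac{1}{16} \left(- \frac{1}{104}\right) = - \frac{263}{195} + \frac{3}{8} \left(- \frac{1}{104}\right) = \left(-263\right) \frac{1}{195} - \frac{3}{832} = - \frac{263}{195} - \frac{3}{832} = - \frac{16877}{12480}$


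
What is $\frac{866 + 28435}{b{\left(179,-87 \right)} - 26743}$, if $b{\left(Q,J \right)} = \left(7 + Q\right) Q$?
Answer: $\frac{29301}{6551} \approx 4.4728$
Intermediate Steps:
$b{\left(Q,J \right)} = Q \left(7 + Q\right)$
$\frac{866 + 28435}{b{\left(179,-87 \right)} - 26743} = \frac{866 + 28435}{179 \left(7 + 179\right) - 26743} = \frac{29301}{179 \cdot 186 - 26743} = \frac{29301}{33294 - 26743} = \frac{29301}{6551}$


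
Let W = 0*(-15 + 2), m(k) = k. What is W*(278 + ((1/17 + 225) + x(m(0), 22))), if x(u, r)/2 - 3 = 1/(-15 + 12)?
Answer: 0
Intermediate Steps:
x(u, r) = 16/3 (x(u, r) = 6 + 2/(-15 + 12) = 6 + 2/(-3) = 6 + 2*(-⅓) = 6 - ⅔ = 16/3)
W = 0 (W = 0*(-13) = 0)
W*(278 + ((1/17 + 225) + x(m(0), 22))) = 0*(278 + ((1/17 + 225) + 16/3)) = 0*(278 + (3826/17 + 16/3)) = 0*(278 + 11750/51) = 0*(25928/51) = 0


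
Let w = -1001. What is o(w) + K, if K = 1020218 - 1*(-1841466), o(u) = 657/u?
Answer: 2864545027/1001 ≈ 2.8617e+6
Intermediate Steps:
K = 2861684 (K = 1020218 + 1841466 = 2861684)
o(w) + K = 657/(-1001) + 2861684 = 657*(-1/1001) + 2861684 = -657/1001 + 2861684 = 2864545027/1001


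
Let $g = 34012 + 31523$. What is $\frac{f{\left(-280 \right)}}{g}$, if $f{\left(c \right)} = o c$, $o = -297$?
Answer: $\frac{5544}{4369} \approx 1.2689$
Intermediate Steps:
$g = 65535$
$f{\left(c \right)} = - 297 c$
$\frac{f{\left(-280 \right)}}{g} = \frac{\left(-297\right) \left(-280\right)}{65535} = 83160 \cdot \frac{1}{65535} = \frac{5544}{4369}$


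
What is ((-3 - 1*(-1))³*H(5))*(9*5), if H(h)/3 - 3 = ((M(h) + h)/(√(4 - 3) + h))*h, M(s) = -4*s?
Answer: 10260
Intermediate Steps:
H(h) = 9 - 9*h²/(1 + h) (H(h) = 9 + 3*(((-4*h + h)/(√(4 - 3) + h))*h) = 9 + 3*(((-3*h)/(√1 + h))*h) = 9 + 3*(((-3*h)/(1 + h))*h) = 9 + 3*((-3*h/(1 + h))*h) = 9 + 3*(-3*h²/(1 + h)) = 9 - 9*h²/(1 + h))
((-3 - 1*(-1))³*H(5))*(9*5) = ((-3 - 1*(-1))³*(9*(1 + 5 - 1*5²)/(1 + 5)))*(9*5) = ((-3 + 1)³*(9*(1 + 5 - 1*25)/6))*45 = ((-2)³*(9*(⅙)*(1 + 5 - 25)))*45 = -72*(-19)/6*45 = -8*(-57/2)*45 = 228*45 = 10260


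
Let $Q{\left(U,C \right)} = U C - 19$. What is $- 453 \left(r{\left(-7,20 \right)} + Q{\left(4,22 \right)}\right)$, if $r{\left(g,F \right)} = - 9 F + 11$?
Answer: $45300$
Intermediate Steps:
$r{\left(g,F \right)} = 11 - 9 F$
$Q{\left(U,C \right)} = -19 + C U$ ($Q{\left(U,C \right)} = C U - 19 = -19 + C U$)
$- 453 \left(r{\left(-7,20 \right)} + Q{\left(4,22 \right)}\right) = - 453 \left(\left(11 - 180\right) + \left(-19 + 22 \cdot 4\right)\right) = - 453 \left(\left(11 - 180\right) + \left(-19 + 88\right)\right) = - 453 \left(-169 + 69\right) = \left(-453\right) \left(-100\right) = 45300$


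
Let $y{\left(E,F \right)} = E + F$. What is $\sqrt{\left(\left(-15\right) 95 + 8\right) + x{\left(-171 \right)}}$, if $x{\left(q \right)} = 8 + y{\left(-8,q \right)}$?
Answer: $2 i \sqrt{397} \approx 39.85 i$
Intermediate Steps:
$x{\left(q \right)} = q$ ($x{\left(q \right)} = 8 + \left(-8 + q\right) = q$)
$\sqrt{\left(\left(-15\right) 95 + 8\right) + x{\left(-171 \right)}} = \sqrt{\left(\left(-15\right) 95 + 8\right) - 171} = \sqrt{\left(-1425 + 8\right) - 171} = \sqrt{-1417 - 171} = \sqrt{-1588} = 2 i \sqrt{397}$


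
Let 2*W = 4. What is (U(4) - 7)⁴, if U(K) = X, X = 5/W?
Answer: 6561/16 ≈ 410.06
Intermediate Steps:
W = 2 (W = (½)*4 = 2)
X = 5/2 ≈ 2.5000
U(K) = 5/2
(U(4) - 7)⁴ = (5/2 - 7)⁴ = (-9/2)⁴ = 6561/16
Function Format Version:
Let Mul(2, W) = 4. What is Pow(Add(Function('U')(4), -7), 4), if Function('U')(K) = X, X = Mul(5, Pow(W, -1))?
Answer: Rational(6561, 16) ≈ 410.06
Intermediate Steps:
W = 2 (W = Mul(Rational(1, 2), 4) = 2)
X = Rational(5, 2) (X = Mul(5, Pow(2, -1)) = Mul(5, Rational(1, 2)) = Rational(5, 2) ≈ 2.5000)
Function('U')(K) = Rational(5, 2)
Pow(Add(Function('U')(4), -7), 4) = Pow(Add(Rational(5, 2), -7), 4) = Pow(Rational(-9, 2), 4) = Rational(6561, 16)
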